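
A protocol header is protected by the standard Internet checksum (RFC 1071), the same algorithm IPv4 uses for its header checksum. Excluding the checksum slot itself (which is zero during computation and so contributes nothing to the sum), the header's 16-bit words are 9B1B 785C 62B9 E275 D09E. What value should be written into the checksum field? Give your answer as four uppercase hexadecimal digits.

D6B9

One's-complement addition (fold any carry out of bit 15 back into bit 0):
  0x9B1B + 0x785C = 0x11377 → wrap carry → 0x1378
  0x1378 + 0x62B9 = 0x07631
  0x7631 + 0xE275 = 0x158A6 → wrap carry → 0x58A7
  0x58A7 + 0xD09E = 0x12945 → wrap carry → 0x2946
One's-complement sum = 0x2946.
Checksum = ~0x2946 & 0xFFFF = 0xD6B9.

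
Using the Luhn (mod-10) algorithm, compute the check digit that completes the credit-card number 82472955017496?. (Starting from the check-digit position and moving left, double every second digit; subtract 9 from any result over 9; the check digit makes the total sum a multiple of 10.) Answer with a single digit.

3

Partial digits right→left: 6 9 4 7 1 0 5 5 9 2 7 4 2 8
Double every second digit counting from the check-digit position (so the 1st, 3rd, 5th, ... of the partial from the right).
  doubled (with −9 where >9): 3 8 2 1 9 5 4 → sum 32
  kept as-is: 9 7 0 5 2 4 8 → sum 35
Total = 32 + 35 = 67.
Check digit = (10 − (67 mod 10)) mod 10 = 3.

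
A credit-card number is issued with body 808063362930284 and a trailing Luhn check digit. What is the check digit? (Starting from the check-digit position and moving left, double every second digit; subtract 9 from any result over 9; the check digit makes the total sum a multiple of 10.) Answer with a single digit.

Partial digits right→left: 4 8 2 0 3 9 2 6 3 3 6 0 8 0 8
Double every second digit counting from the check-digit position (so the 1st, 3rd, 5th, ... of the partial from the right).
  doubled (with −9 where >9): 8 4 6 4 6 3 7 7 → sum 45
  kept as-is: 8 0 9 6 3 0 0 → sum 26
Total = 45 + 26 = 71.
Check digit = (10 − (71 mod 10)) mod 10 = 9.

9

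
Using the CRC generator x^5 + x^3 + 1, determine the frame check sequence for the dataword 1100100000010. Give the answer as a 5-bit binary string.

10011

Append 5 zeros: 110010000001000000. Divide by 101001 (XOR where the leading bit is 1):
  pos 0: 110010 XOR 101001 = 011011
  pos 1: 110110 XOR 101001 = 011111
  pos 2: 111110 XOR 101001 = 010111
  pos 3: 101110 XOR 101001 = 000111
  pos 6: 111001 XOR 101001 = 010000
  pos 7: 100000 XOR 101001 = 001001
  pos 9: 100100 XOR 101001 = 001101
  pos 11: 110100 XOR 101001 = 011101
  pos 12: 111010 XOR 101001 = 010011
Remainder (last 5 bits) = 10011. This is the CRC / FCS.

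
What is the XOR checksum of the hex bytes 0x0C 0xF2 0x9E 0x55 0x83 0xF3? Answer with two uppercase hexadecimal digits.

45

XOR the bytes together:
  start with 0x0C
  0x0C ⊕ 0xF2 = 0xFE
  0xFE ⊕ 0x9E = 0x60
  0x60 ⊕ 0x55 = 0x35
  0x35 ⊕ 0x83 = 0xB6
  0xB6 ⊕ 0xF3 = 0x45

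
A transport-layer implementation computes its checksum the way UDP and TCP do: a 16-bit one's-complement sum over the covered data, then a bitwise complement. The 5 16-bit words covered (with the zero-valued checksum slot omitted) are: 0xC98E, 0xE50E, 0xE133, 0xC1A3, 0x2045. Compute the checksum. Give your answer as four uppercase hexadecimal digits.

8E45

One's-complement addition (fold any carry out of bit 15 back into bit 0):
  0xC98E + 0xE50E = 0x1AE9C → wrap carry → 0xAE9D
  0xAE9D + 0xE133 = 0x18FD0 → wrap carry → 0x8FD1
  0x8FD1 + 0xC1A3 = 0x15174 → wrap carry → 0x5175
  0x5175 + 0x2045 = 0x071BA
One's-complement sum = 0x71BA.
Checksum = ~0x71BA & 0xFFFF = 0x8E45.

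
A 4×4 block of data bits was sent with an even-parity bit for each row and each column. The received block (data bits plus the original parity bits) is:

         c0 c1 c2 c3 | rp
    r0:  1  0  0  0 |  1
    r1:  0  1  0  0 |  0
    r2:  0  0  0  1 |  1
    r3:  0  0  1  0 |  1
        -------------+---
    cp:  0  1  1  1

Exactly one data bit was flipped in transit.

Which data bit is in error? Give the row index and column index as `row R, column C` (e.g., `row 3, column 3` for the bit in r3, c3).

Recompute each row's even parity and compare to rp:
  r0: data parity 1, sent rp 1 → ok
  r1: data parity 1, sent rp 0 → mismatch
  r2: data parity 1, sent rp 1 → ok
  r3: data parity 1, sent rp 1 → ok
Recompute each column's even parity and compare to cp:
  c0: data parity 1, sent cp 0 → mismatch
  c1: data parity 1, sent cp 1 → ok
  c2: data parity 1, sent cp 1 → ok
  c3: data parity 1, sent cp 1 → ok
Exactly one row (r1) and one column (c0) fail → the flipped bit is at their intersection.

row 1, column 0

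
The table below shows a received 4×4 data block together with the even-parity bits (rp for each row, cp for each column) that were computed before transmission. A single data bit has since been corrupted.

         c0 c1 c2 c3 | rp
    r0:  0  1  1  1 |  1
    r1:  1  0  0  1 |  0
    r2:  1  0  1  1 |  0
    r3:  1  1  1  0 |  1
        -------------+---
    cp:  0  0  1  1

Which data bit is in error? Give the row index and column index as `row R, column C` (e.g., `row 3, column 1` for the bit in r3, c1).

row 2, column 0

Recompute each row's even parity and compare to rp:
  r0: data parity 1, sent rp 1 → ok
  r1: data parity 0, sent rp 0 → ok
  r2: data parity 1, sent rp 0 → mismatch
  r3: data parity 1, sent rp 1 → ok
Recompute each column's even parity and compare to cp:
  c0: data parity 1, sent cp 0 → mismatch
  c1: data parity 0, sent cp 0 → ok
  c2: data parity 1, sent cp 1 → ok
  c3: data parity 1, sent cp 1 → ok
Exactly one row (r2) and one column (c0) fail → the flipped bit is at their intersection.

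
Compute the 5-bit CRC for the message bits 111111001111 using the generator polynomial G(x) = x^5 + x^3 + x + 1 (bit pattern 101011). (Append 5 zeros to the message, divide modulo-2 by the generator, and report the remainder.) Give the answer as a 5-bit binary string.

01010

Append 5 zeros: 11111100111100000. Divide by 101011 (XOR where the leading bit is 1):
  pos 0: 111111 XOR 101011 = 010100
  pos 1: 101000 XOR 101011 = 000011
  pos 5: 110111 XOR 101011 = 011100
  pos 6: 111001 XOR 101011 = 010010
  pos 7: 100100 XOR 101011 = 001111
  pos 9: 111100 XOR 101011 = 010111
  pos 10: 101110 XOR 101011 = 000101
Remainder (last 5 bits) = 01010. This is the CRC / FCS.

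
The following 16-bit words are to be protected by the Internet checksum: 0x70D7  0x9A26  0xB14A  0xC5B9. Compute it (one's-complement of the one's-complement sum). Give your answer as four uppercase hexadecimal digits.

One's-complement addition (fold any carry out of bit 15 back into bit 0):
  0x70D7 + 0x9A26 = 0x10AFD → wrap carry → 0x0AFE
  0x0AFE + 0xB14A = 0x0BC48
  0xBC48 + 0xC5B9 = 0x18201 → wrap carry → 0x8202
One's-complement sum = 0x8202.
Checksum = ~0x8202 & 0xFFFF = 0x7DFD.

7DFD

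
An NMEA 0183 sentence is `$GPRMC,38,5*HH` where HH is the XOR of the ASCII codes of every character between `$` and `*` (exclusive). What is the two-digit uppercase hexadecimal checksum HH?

75

XOR the ASCII codes of the payload characters:
  'G' = 0x47 → acc = 0x47
  'P' = 0x50 → acc = 0x17
  'R' = 0x52 → acc = 0x45
  'M' = 0x4D → acc = 0x08
  'C' = 0x43 → acc = 0x4B
  ',' = 0x2C → acc = 0x67
  '3' = 0x33 → acc = 0x54
  '8' = 0x38 → acc = 0x6C
  ',' = 0x2C → acc = 0x40
  '5' = 0x35 → acc = 0x75
Checksum = 0x75.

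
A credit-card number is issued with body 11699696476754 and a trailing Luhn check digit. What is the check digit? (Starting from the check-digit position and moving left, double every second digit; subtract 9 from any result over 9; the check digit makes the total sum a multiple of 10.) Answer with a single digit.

5

Partial digits right→left: 4 5 7 6 7 4 6 9 6 9 9 6 1 1
Double every second digit counting from the check-digit position (so the 1st, 3rd, 5th, ... of the partial from the right).
  doubled (with −9 where >9): 8 5 5 3 3 9 2 → sum 35
  kept as-is: 5 6 4 9 9 6 1 → sum 40
Total = 35 + 40 = 75.
Check digit = (10 − (75 mod 10)) mod 10 = 5.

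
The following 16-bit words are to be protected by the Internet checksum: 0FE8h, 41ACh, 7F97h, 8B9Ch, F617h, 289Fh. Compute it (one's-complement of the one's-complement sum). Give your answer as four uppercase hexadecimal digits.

One's-complement addition (fold any carry out of bit 15 back into bit 0):
  0x0FE8 + 0x41AC = 0x05194
  0x5194 + 0x7F97 = 0x0D12B
  0xD12B + 0x8B9C = 0x15CC7 → wrap carry → 0x5CC8
  0x5CC8 + 0xF617 = 0x152DF → wrap carry → 0x52E0
  0x52E0 + 0x289F = 0x07B7F
One's-complement sum = 0x7B7F.
Checksum = ~0x7B7F & 0xFFFF = 0x8480.

8480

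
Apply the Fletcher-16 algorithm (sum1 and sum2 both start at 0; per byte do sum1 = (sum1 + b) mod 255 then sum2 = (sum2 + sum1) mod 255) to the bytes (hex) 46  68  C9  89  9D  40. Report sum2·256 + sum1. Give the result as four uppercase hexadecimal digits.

EEDF

Running sums (mod 255):
  after byte 0 (46): sum1=70, sum2=70
  after byte 1 (68): sum1=174, sum2=244
  after byte 2 (C9): sum1=120, sum2=109
  after byte 3 (89): sum1=2, sum2=111
  after byte 4 (9D): sum1=159, sum2=15
  after byte 5 (40): sum1=223, sum2=238
Checksum = sum2·256 + sum1 = 238·256 + 223 = 61151 = 0xEEDF.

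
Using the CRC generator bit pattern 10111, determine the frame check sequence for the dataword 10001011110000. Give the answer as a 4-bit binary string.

1010

Append 4 zeros: 100010111100000000. Divide by 10111 (XOR where the leading bit is 1):
  pos 0: 10001 XOR 10111 = 00110
  pos 2: 11001 XOR 10111 = 01110
  pos 3: 11101 XOR 10111 = 01010
  pos 4: 10101 XOR 10111 = 00010
  pos 7: 10100 XOR 10111 = 00011
  pos 10: 11000 XOR 10111 = 01111
  pos 11: 11110 XOR 10111 = 01001
  pos 12: 10010 XOR 10111 = 00101
Remainder (last 4 bits) = 1010. This is the CRC / FCS.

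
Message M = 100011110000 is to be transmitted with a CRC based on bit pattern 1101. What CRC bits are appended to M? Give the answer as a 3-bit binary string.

Append 3 zeros: 100011110000000. Divide by 1101 (XOR where the leading bit is 1):
  pos 0: 1000 XOR 1101 = 0101
  pos 1: 1011 XOR 1101 = 0110
  pos 2: 1101 XOR 1101 = 0000
  pos 6: 1100 XOR 1101 = 0001
  pos 9: 1000 XOR 1101 = 0101
  pos 10: 1010 XOR 1101 = 0111
  pos 11: 1110 XOR 1101 = 0011
Remainder (last 3 bits) = 011. This is the CRC / FCS.

011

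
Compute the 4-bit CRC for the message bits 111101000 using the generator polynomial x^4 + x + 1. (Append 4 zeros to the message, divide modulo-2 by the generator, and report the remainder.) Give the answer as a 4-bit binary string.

Append 4 zeros: 1111010000000. Divide by 10011 (XOR where the leading bit is 1):
  pos 0: 11110 XOR 10011 = 01101
  pos 1: 11011 XOR 10011 = 01000
  pos 2: 10000 XOR 10011 = 00011
  pos 5: 11000 XOR 10011 = 01011
  pos 6: 10110 XOR 10011 = 00101
  pos 8: 10100 XOR 10011 = 00111
Remainder (last 4 bits) = 0111. This is the CRC / FCS.

0111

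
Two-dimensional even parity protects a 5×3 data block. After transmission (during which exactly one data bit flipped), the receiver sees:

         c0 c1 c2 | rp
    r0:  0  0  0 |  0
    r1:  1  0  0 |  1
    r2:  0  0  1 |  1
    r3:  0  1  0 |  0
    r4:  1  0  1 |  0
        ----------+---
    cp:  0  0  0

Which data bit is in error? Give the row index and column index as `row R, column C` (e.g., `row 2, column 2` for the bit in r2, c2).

row 3, column 1

Recompute each row's even parity and compare to rp:
  r0: data parity 0, sent rp 0 → ok
  r1: data parity 1, sent rp 1 → ok
  r2: data parity 1, sent rp 1 → ok
  r3: data parity 1, sent rp 0 → mismatch
  r4: data parity 0, sent rp 0 → ok
Recompute each column's even parity and compare to cp:
  c0: data parity 0, sent cp 0 → ok
  c1: data parity 1, sent cp 0 → mismatch
  c2: data parity 0, sent cp 0 → ok
Exactly one row (r3) and one column (c1) fail → the flipped bit is at their intersection.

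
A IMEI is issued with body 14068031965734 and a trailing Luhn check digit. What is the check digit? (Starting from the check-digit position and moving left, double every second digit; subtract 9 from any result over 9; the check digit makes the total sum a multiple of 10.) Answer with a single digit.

2

Partial digits right→left: 4 3 7 5 6 9 1 3 0 8 6 0 4 1
Double every second digit counting from the check-digit position (so the 1st, 3rd, 5th, ... of the partial from the right).
  doubled (with −9 where >9): 8 5 3 2 0 3 8 → sum 29
  kept as-is: 3 5 9 3 8 0 1 → sum 29
Total = 29 + 29 = 58.
Check digit = (10 − (58 mod 10)) mod 10 = 2.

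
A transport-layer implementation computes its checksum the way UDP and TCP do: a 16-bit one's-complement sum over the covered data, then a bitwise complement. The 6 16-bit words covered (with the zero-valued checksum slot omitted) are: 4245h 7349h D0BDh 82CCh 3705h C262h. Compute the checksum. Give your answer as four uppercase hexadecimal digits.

One's-complement addition (fold any carry out of bit 15 back into bit 0):
  0x4245 + 0x7349 = 0x0B58E
  0xB58E + 0xD0BD = 0x1864B → wrap carry → 0x864C
  0x864C + 0x82CC = 0x10918 → wrap carry → 0x0919
  0x0919 + 0x3705 = 0x0401E
  0x401E + 0xC262 = 0x10280 → wrap carry → 0x0281
One's-complement sum = 0x0281.
Checksum = ~0x0281 & 0xFFFF = 0xFD7E.

FD7E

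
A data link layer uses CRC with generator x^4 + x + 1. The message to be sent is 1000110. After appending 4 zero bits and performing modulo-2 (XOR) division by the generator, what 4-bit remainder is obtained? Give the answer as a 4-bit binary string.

Append 4 zeros: 10001100000. Divide by 10011 (XOR where the leading bit is 1):
  pos 0: 10001 XOR 10011 = 00010
  pos 3: 10100 XOR 10011 = 00111
  pos 5: 11100 XOR 10011 = 01111
  pos 6: 11110 XOR 10011 = 01101
Remainder (last 4 bits) = 1101. This is the CRC / FCS.

1101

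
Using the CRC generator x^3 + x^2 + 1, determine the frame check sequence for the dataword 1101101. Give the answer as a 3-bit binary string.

Append 3 zeros: 1101101000. Divide by 1101 (XOR where the leading bit is 1):
  pos 0: 1101 XOR 1101 = 0000
  pos 4: 1010 XOR 1101 = 0111
  pos 5: 1110 XOR 1101 = 0011
Remainder (last 3 bits) = 110. This is the CRC / FCS.

110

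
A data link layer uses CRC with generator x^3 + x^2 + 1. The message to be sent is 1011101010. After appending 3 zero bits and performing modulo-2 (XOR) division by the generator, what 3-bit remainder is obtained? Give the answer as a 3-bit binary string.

Append 3 zeros: 1011101010000. Divide by 1101 (XOR where the leading bit is 1):
  pos 0: 1011 XOR 1101 = 0110
  pos 1: 1101 XOR 1101 = 0000
  pos 6: 1010 XOR 1101 = 0111
  pos 7: 1110 XOR 1101 = 0011
  pos 9: 1100 XOR 1101 = 0001
Remainder (last 3 bits) = 001. This is the CRC / FCS.

001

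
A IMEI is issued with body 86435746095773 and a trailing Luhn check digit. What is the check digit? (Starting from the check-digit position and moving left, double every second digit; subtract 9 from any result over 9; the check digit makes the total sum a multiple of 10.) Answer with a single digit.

0

Partial digits right→left: 3 7 7 5 9 0 6 4 7 5 3 4 6 8
Double every second digit counting from the check-digit position (so the 1st, 3rd, 5th, ... of the partial from the right).
  doubled (with −9 where >9): 6 5 9 3 5 6 3 → sum 37
  kept as-is: 7 5 0 4 5 4 8 → sum 33
Total = 37 + 33 = 70.
Check digit = (10 − (70 mod 10)) mod 10 = 0.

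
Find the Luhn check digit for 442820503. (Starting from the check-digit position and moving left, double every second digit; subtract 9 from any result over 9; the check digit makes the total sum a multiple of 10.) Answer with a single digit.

5

Partial digits right→left: 3 0 5 0 2 8 2 4 4
Double every second digit counting from the check-digit position (so the 1st, 3rd, 5th, ... of the partial from the right).
  doubled (with −9 where >9): 6 1 4 4 8 → sum 23
  kept as-is: 0 0 8 4 → sum 12
Total = 23 + 12 = 35.
Check digit = (10 − (35 mod 10)) mod 10 = 5.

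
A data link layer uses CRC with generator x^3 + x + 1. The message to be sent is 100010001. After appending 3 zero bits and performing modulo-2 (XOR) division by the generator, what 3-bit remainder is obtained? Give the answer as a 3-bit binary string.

Append 3 zeros: 100010001000. Divide by 1011 (XOR where the leading bit is 1):
  pos 0: 1000 XOR 1011 = 0011
  pos 2: 1110 XOR 1011 = 0101
  pos 3: 1010 XOR 1011 = 0001
  pos 6: 1010 XOR 1011 = 0001
Remainder (last 3 bits) = 100. This is the CRC / FCS.

100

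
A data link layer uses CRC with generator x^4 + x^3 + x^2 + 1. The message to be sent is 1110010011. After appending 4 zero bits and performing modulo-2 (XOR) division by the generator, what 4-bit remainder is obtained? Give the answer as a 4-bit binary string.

Append 4 zeros: 11100100110000. Divide by 11101 (XOR where the leading bit is 1):
  pos 0: 11100 XOR 11101 = 00001
  pos 4: 11001 XOR 11101 = 00100
  pos 6: 10010 XOR 11101 = 01111
  pos 7: 11110 XOR 11101 = 00011
Remainder (last 4 bits) = 1100. This is the CRC / FCS.

1100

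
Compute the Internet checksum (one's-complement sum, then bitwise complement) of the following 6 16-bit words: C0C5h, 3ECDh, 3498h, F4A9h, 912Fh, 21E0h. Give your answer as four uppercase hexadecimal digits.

One's-complement addition (fold any carry out of bit 15 back into bit 0):
  0xC0C5 + 0x3ECD = 0x0FF92
  0xFF92 + 0x3498 = 0x1342A → wrap carry → 0x342B
  0x342B + 0xF4A9 = 0x128D4 → wrap carry → 0x28D5
  0x28D5 + 0x912F = 0x0BA04
  0xBA04 + 0x21E0 = 0x0DBE4
One's-complement sum = 0xDBE4.
Checksum = ~0xDBE4 & 0xFFFF = 0x241B.

241B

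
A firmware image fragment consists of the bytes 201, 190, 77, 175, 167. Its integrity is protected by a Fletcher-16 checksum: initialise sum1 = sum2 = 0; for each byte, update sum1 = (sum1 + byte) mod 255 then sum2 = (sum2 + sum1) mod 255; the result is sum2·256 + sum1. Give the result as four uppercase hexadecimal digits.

DA2D

Running sums (mod 255):
  after byte 0 (201): sum1=201, sum2=201
  after byte 1 (190): sum1=136, sum2=82
  after byte 2 (77): sum1=213, sum2=40
  after byte 3 (175): sum1=133, sum2=173
  after byte 4 (167): sum1=45, sum2=218
Checksum = sum2·256 + sum1 = 218·256 + 45 = 55853 = 0xDA2D.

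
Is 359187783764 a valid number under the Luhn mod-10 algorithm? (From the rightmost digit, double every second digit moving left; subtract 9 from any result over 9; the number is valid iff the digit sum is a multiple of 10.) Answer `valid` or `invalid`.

From the right, keep odd positions and double even positions (subtract 9 from any doubled value over 9):
  doubled (positions 2,4,...): 3 6 5 7 9 6 → sum 36
  kept (positions 1,3,...): 4 7 8 7 1 5 → sum 32
Total = 68.
68 mod 10 = 8, so the number is invalid.

invalid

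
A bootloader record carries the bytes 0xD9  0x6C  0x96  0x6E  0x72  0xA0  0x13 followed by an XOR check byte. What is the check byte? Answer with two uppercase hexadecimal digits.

8C

XOR the bytes together:
  start with 0xD9
  0xD9 ⊕ 0x6C = 0xB5
  0xB5 ⊕ 0x96 = 0x23
  0x23 ⊕ 0x6E = 0x4D
  0x4D ⊕ 0x72 = 0x3F
  0x3F ⊕ 0xA0 = 0x9F
  0x9F ⊕ 0x13 = 0x8C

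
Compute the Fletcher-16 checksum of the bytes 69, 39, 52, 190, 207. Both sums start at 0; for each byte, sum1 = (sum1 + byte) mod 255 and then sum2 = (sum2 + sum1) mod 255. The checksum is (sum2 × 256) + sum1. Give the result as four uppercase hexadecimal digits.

E02F

Running sums (mod 255):
  after byte 0 (69): sum1=69, sum2=69
  after byte 1 (39): sum1=108, sum2=177
  after byte 2 (52): sum1=160, sum2=82
  after byte 3 (190): sum1=95, sum2=177
  after byte 4 (207): sum1=47, sum2=224
Checksum = sum2·256 + sum1 = 224·256 + 47 = 57391 = 0xE02F.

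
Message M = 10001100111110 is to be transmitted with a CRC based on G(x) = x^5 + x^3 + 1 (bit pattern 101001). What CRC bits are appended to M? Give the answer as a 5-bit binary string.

Append 5 zeros: 1000110011111000000. Divide by 101001 (XOR where the leading bit is 1):
  pos 0: 100011 XOR 101001 = 001010
  pos 2: 101000 XOR 101001 = 000001
  pos 7: 111111 XOR 101001 = 010110
  pos 8: 101100 XOR 101001 = 000101
  pos 11: 101000 XOR 101001 = 000001
Remainder (last 5 bits) = 00100. This is the CRC / FCS.

00100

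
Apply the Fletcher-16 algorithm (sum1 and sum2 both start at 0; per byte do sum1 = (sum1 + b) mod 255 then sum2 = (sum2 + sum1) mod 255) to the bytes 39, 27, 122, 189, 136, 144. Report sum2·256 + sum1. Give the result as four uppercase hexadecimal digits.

3793

Running sums (mod 255):
  after byte 0 (39): sum1=39, sum2=39
  after byte 1 (27): sum1=66, sum2=105
  after byte 2 (122): sum1=188, sum2=38
  after byte 3 (189): sum1=122, sum2=160
  after byte 4 (136): sum1=3, sum2=163
  after byte 5 (144): sum1=147, sum2=55
Checksum = sum2·256 + sum1 = 55·256 + 147 = 14227 = 0x3793.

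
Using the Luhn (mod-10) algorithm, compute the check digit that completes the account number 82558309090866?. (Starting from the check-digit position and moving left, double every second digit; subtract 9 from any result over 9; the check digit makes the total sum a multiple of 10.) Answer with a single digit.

4

Partial digits right→left: 6 6 8 0 9 0 9 0 3 8 5 5 2 8
Double every second digit counting from the check-digit position (so the 1st, 3rd, 5th, ... of the partial from the right).
  doubled (with −9 where >9): 3 7 9 9 6 1 4 → sum 39
  kept as-is: 6 0 0 0 8 5 8 → sum 27
Total = 39 + 27 = 66.
Check digit = (10 − (66 mod 10)) mod 10 = 4.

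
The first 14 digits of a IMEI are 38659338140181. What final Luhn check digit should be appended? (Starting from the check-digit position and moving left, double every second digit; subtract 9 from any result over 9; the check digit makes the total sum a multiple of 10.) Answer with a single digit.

7

Partial digits right→left: 1 8 1 0 4 1 8 3 3 9 5 6 8 3
Double every second digit counting from the check-digit position (so the 1st, 3rd, 5th, ... of the partial from the right).
  doubled (with −9 where >9): 2 2 8 7 6 1 7 → sum 33
  kept as-is: 8 0 1 3 9 6 3 → sum 30
Total = 33 + 30 = 63.
Check digit = (10 − (63 mod 10)) mod 10 = 7.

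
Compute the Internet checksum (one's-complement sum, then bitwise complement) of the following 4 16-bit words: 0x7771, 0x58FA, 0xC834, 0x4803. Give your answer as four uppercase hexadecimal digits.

One's-complement addition (fold any carry out of bit 15 back into bit 0):
  0x7771 + 0x58FA = 0x0D06B
  0xD06B + 0xC834 = 0x1989F → wrap carry → 0x98A0
  0x98A0 + 0x4803 = 0x0E0A3
One's-complement sum = 0xE0A3.
Checksum = ~0xE0A3 & 0xFFFF = 0x1F5C.

1F5C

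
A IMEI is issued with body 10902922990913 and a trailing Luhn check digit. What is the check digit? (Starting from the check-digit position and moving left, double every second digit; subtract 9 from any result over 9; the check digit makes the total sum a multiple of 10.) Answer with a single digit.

Partial digits right→left: 3 1 9 0 9 9 2 2 9 2 0 9 0 1
Double every second digit counting from the check-digit position (so the 1st, 3rd, 5th, ... of the partial from the right).
  doubled (with −9 where >9): 6 9 9 4 9 0 0 → sum 37
  kept as-is: 1 0 9 2 2 9 1 → sum 24
Total = 37 + 24 = 61.
Check digit = (10 − (61 mod 10)) mod 10 = 9.

9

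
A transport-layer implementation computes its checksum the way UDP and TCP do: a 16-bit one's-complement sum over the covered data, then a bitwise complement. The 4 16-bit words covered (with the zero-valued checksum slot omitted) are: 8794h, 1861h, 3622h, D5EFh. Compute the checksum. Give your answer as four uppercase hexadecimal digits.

53F8

One's-complement addition (fold any carry out of bit 15 back into bit 0):
  0x8794 + 0x1861 = 0x09FF5
  0x9FF5 + 0x3622 = 0x0D617
  0xD617 + 0xD5EF = 0x1AC06 → wrap carry → 0xAC07
One's-complement sum = 0xAC07.
Checksum = ~0xAC07 & 0xFFFF = 0x53F8.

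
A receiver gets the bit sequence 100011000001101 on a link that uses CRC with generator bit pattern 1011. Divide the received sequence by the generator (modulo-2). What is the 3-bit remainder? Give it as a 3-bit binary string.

000

Modulo-2 division of 100011000001101 by 1011:
  pos 0: 1000 XOR 1011 = 0011
  pos 2: 1111 XOR 1011 = 0100
  pos 3: 1000 XOR 1011 = 0011
  pos 5: 1100 XOR 1011 = 0111
  pos 6: 1110 XOR 1011 = 0101
  pos 7: 1010 XOR 1011 = 0001
  pos 10: 1110 XOR 1011 = 0101
  pos 11: 1011 XOR 1011 = 0000
Remainder = 000 (zero — the frame passes the CRC check).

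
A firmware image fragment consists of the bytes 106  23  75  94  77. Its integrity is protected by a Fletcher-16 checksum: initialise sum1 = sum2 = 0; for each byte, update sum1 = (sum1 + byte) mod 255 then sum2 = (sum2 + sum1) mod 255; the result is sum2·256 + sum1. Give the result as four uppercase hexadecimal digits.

Running sums (mod 255):
  after byte 0 (106): sum1=106, sum2=106
  after byte 1 (23): sum1=129, sum2=235
  after byte 2 (75): sum1=204, sum2=184
  after byte 3 (94): sum1=43, sum2=227
  after byte 4 (77): sum1=120, sum2=92
Checksum = sum2·256 + sum1 = 92·256 + 120 = 23672 = 0x5C78.

5C78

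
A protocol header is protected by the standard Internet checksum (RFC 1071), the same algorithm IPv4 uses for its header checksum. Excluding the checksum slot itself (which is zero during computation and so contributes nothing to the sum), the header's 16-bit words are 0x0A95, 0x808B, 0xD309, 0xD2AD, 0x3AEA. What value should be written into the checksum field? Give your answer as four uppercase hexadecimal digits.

One's-complement addition (fold any carry out of bit 15 back into bit 0):
  0x0A95 + 0x808B = 0x08B20
  0x8B20 + 0xD309 = 0x15E29 → wrap carry → 0x5E2A
  0x5E2A + 0xD2AD = 0x130D7 → wrap carry → 0x30D8
  0x30D8 + 0x3AEA = 0x06BC2
One's-complement sum = 0x6BC2.
Checksum = ~0x6BC2 & 0xFFFF = 0x943D.

943D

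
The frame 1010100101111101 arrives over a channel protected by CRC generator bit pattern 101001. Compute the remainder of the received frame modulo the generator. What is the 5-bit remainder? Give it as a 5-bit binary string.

Modulo-2 division of 1010100101111101 by 101001:
  pos 0: 101010 XOR 101001 = 000011
  pos 4: 110101 XOR 101001 = 011100
  pos 5: 111001 XOR 101001 = 010000
  pos 6: 100001 XOR 101001 = 001000
  pos 8: 100011 XOR 101001 = 001010
  pos 10: 101001 XOR 101001 = 000000
Remainder = 00000 (zero — the frame passes the CRC check).

00000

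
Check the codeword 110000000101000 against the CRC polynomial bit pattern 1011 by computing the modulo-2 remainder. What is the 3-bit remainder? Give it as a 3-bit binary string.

Modulo-2 division of 110000000101000 by 1011:
  pos 0: 1100 XOR 1011 = 0111
  pos 1: 1110 XOR 1011 = 0101
  pos 2: 1010 XOR 1011 = 0001
  pos 5: 1000 XOR 1011 = 0011
  pos 7: 1110 XOR 1011 = 0101
  pos 8: 1011 XOR 1011 = 0000
Remainder = 000 (zero — the frame passes the CRC check).

000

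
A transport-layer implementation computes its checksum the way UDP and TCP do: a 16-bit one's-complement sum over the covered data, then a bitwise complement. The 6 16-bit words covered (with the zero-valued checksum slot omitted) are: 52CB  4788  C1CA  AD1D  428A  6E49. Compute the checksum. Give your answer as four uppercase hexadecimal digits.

45F0

One's-complement addition (fold any carry out of bit 15 back into bit 0):
  0x52CB + 0x4788 = 0x09A53
  0x9A53 + 0xC1CA = 0x15C1D → wrap carry → 0x5C1E
  0x5C1E + 0xAD1D = 0x1093B → wrap carry → 0x093C
  0x093C + 0x428A = 0x04BC6
  0x4BC6 + 0x6E49 = 0x0BA0F
One's-complement sum = 0xBA0F.
Checksum = ~0xBA0F & 0xFFFF = 0x45F0.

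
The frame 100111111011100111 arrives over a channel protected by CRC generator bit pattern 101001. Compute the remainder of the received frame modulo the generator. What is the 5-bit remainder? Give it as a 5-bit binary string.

Modulo-2 division of 100111111011100111 by 101001:
  pos 0: 100111 XOR 101001 = 001110
  pos 2: 111011 XOR 101001 = 010010
  pos 3: 100101 XOR 101001 = 001100
  pos 5: 110001 XOR 101001 = 011000
  pos 6: 110001 XOR 101001 = 011000
  pos 7: 110001 XOR 101001 = 011000
  pos 8: 110000 XOR 101001 = 011001
  pos 9: 110010 XOR 101001 = 011011
  pos 10: 110111 XOR 101001 = 011110
  pos 11: 111101 XOR 101001 = 010100
  pos 12: 101001 XOR 101001 = 000000
Remainder = 00000 (zero — the frame passes the CRC check).

00000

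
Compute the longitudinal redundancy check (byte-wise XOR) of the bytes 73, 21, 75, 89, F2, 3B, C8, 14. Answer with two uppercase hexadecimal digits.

XOR the bytes together:
  start with 0x73
  0x73 ⊕ 0x21 = 0x52
  0x52 ⊕ 0x75 = 0x27
  0x27 ⊕ 0x89 = 0xAE
  0xAE ⊕ 0xF2 = 0x5C
  0x5C ⊕ 0x3B = 0x67
  0x67 ⊕ 0xC8 = 0xAF
  0xAF ⊕ 0x14 = 0xBB

BB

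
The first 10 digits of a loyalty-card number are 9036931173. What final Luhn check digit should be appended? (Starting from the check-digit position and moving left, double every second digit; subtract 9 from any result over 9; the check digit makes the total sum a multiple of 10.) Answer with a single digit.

4

Partial digits right→left: 3 7 1 1 3 9 6 3 0 9
Double every second digit counting from the check-digit position (so the 1st, 3rd, 5th, ... of the partial from the right).
  doubled (with −9 where >9): 6 2 6 3 0 → sum 17
  kept as-is: 7 1 9 3 9 → sum 29
Total = 17 + 29 = 46.
Check digit = (10 − (46 mod 10)) mod 10 = 4.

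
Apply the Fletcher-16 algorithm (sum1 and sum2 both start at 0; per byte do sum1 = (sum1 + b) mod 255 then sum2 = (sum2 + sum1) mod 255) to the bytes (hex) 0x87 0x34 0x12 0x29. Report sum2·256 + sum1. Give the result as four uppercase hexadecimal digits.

08F6

Running sums (mod 255):
  after byte 0 (0x87): sum1=135, sum2=135
  after byte 1 (0x34): sum1=187, sum2=67
  after byte 2 (0x12): sum1=205, sum2=17
  after byte 3 (0x29): sum1=246, sum2=8
Checksum = sum2·256 + sum1 = 8·256 + 246 = 2294 = 0x08F6.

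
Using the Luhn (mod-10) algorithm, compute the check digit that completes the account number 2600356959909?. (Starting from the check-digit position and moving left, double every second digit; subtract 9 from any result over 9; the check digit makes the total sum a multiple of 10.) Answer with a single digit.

9

Partial digits right→left: 9 0 9 9 5 9 6 5 3 0 0 6 2
Double every second digit counting from the check-digit position (so the 1st, 3rd, 5th, ... of the partial from the right).
  doubled (with −9 where >9): 9 9 1 3 6 0 4 → sum 32
  kept as-is: 0 9 9 5 0 6 → sum 29
Total = 32 + 29 = 61.
Check digit = (10 − (61 mod 10)) mod 10 = 9.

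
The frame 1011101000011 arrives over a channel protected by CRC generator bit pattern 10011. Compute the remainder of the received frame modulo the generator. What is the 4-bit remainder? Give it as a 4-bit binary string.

Modulo-2 division of 1011101000011 by 10011:
  pos 0: 10111 XOR 10011 = 00100
  pos 2: 10001 XOR 10011 = 00010
  pos 5: 10000 XOR 10011 = 00011
  pos 8: 11011 XOR 10011 = 01000
Remainder = 1000 (nonzero — an error is detected).

1000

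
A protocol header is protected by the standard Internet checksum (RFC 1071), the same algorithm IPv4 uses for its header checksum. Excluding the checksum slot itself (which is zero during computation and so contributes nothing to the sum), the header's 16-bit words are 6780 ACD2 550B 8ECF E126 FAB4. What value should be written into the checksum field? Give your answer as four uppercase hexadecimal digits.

One's-complement addition (fold any carry out of bit 15 back into bit 0):
  0x6780 + 0xACD2 = 0x11452 → wrap carry → 0x1453
  0x1453 + 0x550B = 0x0695E
  0x695E + 0x8ECF = 0x0F82D
  0xF82D + 0xE126 = 0x1D953 → wrap carry → 0xD954
  0xD954 + 0xFAB4 = 0x1D408 → wrap carry → 0xD409
One's-complement sum = 0xD409.
Checksum = ~0xD409 & 0xFFFF = 0x2BF6.

2BF6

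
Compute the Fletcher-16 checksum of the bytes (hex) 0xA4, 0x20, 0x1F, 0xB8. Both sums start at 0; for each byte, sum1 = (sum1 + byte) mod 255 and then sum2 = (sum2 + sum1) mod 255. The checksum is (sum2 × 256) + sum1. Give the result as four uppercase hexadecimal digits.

E99C

Running sums (mod 255):
  after byte 0 (0xA4): sum1=164, sum2=164
  after byte 1 (0x20): sum1=196, sum2=105
  after byte 2 (0x1F): sum1=227, sum2=77
  after byte 3 (0xB8): sum1=156, sum2=233
Checksum = sum2·256 + sum1 = 233·256 + 156 = 59804 = 0xE99C.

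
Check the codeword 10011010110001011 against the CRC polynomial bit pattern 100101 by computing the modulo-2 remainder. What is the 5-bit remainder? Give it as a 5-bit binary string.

01010

Modulo-2 division of 10011010110001011 by 100101:
  pos 0: 100110 XOR 100101 = 000011
  pos 4: 111011 XOR 100101 = 011110
  pos 5: 111100 XOR 100101 = 011001
  pos 6: 110010 XOR 100101 = 010111
  pos 7: 101110 XOR 100101 = 001011
  pos 9: 101110 XOR 100101 = 001011
  pos 11: 101111 XOR 100101 = 001010
Remainder = 01010 (nonzero — an error is detected).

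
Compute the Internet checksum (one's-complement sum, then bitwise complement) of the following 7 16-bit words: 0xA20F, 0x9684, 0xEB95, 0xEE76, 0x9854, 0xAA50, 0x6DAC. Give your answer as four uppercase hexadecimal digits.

3D0D

One's-complement addition (fold any carry out of bit 15 back into bit 0):
  0xA20F + 0x9684 = 0x13893 → wrap carry → 0x3894
  0x3894 + 0xEB95 = 0x12429 → wrap carry → 0x242A
  0x242A + 0xEE76 = 0x112A0 → wrap carry → 0x12A1
  0x12A1 + 0x9854 = 0x0AAF5
  0xAAF5 + 0xAA50 = 0x15545 → wrap carry → 0x5546
  0x5546 + 0x6DAC = 0x0C2F2
One's-complement sum = 0xC2F2.
Checksum = ~0xC2F2 & 0xFFFF = 0x3D0D.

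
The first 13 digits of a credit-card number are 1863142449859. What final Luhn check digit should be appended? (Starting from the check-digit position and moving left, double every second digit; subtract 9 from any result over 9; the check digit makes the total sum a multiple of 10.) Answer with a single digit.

Partial digits right→left: 9 5 8 9 4 4 2 4 1 3 6 8 1
Double every second digit counting from the check-digit position (so the 1st, 3rd, 5th, ... of the partial from the right).
  doubled (with −9 where >9): 9 7 8 4 2 3 2 → sum 35
  kept as-is: 5 9 4 4 3 8 → sum 33
Total = 35 + 33 = 68.
Check digit = (10 − (68 mod 10)) mod 10 = 2.

2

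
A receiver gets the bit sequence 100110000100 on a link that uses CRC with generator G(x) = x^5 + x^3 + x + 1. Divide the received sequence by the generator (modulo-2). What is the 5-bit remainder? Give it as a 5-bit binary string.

00000

Modulo-2 division of 100110000100 by 101011:
  pos 0: 100110 XOR 101011 = 001101
  pos 2: 110100 XOR 101011 = 011111
  pos 3: 111110 XOR 101011 = 010101
  pos 4: 101011 XOR 101011 = 000000
Remainder = 00000 (zero — the frame passes the CRC check).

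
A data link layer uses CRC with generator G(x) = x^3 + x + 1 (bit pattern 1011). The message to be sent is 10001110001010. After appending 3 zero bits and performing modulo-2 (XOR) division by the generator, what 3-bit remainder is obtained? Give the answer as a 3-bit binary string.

Append 3 zeros: 10001110001010000. Divide by 1011 (XOR where the leading bit is 1):
  pos 0: 1000 XOR 1011 = 0011
  pos 2: 1111 XOR 1011 = 0100
  pos 3: 1001 XOR 1011 = 0010
  pos 5: 1000 XOR 1011 = 0011
  pos 7: 1101 XOR 1011 = 0110
  pos 8: 1100 XOR 1011 = 0111
  pos 9: 1111 XOR 1011 = 0100
  pos 10: 1000 XOR 1011 = 0011
  pos 12: 1100 XOR 1011 = 0111
  pos 13: 1110 XOR 1011 = 0101
Remainder (last 3 bits) = 101. This is the CRC / FCS.

101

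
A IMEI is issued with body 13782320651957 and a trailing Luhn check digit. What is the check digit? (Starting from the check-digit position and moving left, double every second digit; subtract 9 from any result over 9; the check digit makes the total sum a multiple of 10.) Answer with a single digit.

2

Partial digits right→left: 7 5 9 1 5 6 0 2 3 2 8 7 3 1
Double every second digit counting from the check-digit position (so the 1st, 3rd, 5th, ... of the partial from the right).
  doubled (with −9 where >9): 5 9 1 0 6 7 6 → sum 34
  kept as-is: 5 1 6 2 2 7 1 → sum 24
Total = 34 + 24 = 58.
Check digit = (10 − (58 mod 10)) mod 10 = 2.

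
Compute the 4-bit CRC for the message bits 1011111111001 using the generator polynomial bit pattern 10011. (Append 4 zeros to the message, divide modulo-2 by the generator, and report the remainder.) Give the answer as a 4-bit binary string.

0111

Append 4 zeros: 10111111110010000. Divide by 10011 (XOR where the leading bit is 1):
  pos 0: 10111 XOR 10011 = 00100
  pos 2: 10011 XOR 10011 = 00000
  pos 7: 11100 XOR 10011 = 01111
  pos 8: 11111 XOR 10011 = 01100
  pos 9: 11000 XOR 10011 = 01011
  pos 10: 10110 XOR 10011 = 00101
  pos 12: 10100 XOR 10011 = 00111
Remainder (last 4 bits) = 0111. This is the CRC / FCS.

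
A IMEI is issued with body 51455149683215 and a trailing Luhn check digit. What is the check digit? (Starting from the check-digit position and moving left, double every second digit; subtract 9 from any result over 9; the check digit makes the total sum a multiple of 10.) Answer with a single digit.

Partial digits right→left: 5 1 2 3 8 6 9 4 1 5 5 4 1 5
Double every second digit counting from the check-digit position (so the 1st, 3rd, 5th, ... of the partial from the right).
  doubled (with −9 where >9): 1 4 7 9 2 1 2 → sum 26
  kept as-is: 1 3 6 4 5 4 5 → sum 28
Total = 26 + 28 = 54.
Check digit = (10 − (54 mod 10)) mod 10 = 6.

6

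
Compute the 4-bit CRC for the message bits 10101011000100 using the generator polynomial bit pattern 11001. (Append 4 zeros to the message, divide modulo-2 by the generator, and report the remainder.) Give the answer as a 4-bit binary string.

1011

Append 4 zeros: 101010110001000000. Divide by 11001 (XOR where the leading bit is 1):
  pos 0: 10101 XOR 11001 = 01100
  pos 1: 11000 XOR 11001 = 00001
  pos 5: 11100 XOR 11001 = 00101
  pos 7: 10101 XOR 11001 = 01100
  pos 8: 11000 XOR 11001 = 00001
  pos 12: 10000 XOR 11001 = 01001
  pos 13: 10010 XOR 11001 = 01011
Remainder (last 4 bits) = 1011. This is the CRC / FCS.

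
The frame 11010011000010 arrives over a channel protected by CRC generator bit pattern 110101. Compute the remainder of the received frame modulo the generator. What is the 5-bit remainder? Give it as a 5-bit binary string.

00000

Modulo-2 division of 11010011000010 by 110101:
  pos 0: 110100 XOR 110101 = 000001
  pos 5: 111000 XOR 110101 = 001101
  pos 7: 110101 XOR 110101 = 000000
Remainder = 00000 (zero — the frame passes the CRC check).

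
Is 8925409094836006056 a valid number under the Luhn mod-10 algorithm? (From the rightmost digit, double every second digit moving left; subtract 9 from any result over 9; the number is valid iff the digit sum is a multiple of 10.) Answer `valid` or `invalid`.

From the right, keep odd positions and double even positions (subtract 9 from any doubled value over 9):
  doubled (positions 2,4,...): 1 3 0 6 8 0 0 1 9 → sum 28
  kept (positions 1,3,...): 6 0 0 6 8 9 9 4 2 8 → sum 52
Total = 80.
80 mod 10 = 0, so the number is valid.

valid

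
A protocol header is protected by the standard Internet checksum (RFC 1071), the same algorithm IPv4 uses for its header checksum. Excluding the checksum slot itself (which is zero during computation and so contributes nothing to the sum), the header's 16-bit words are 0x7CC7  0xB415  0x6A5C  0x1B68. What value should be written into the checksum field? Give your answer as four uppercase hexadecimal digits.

One's-complement addition (fold any carry out of bit 15 back into bit 0):
  0x7CC7 + 0xB415 = 0x130DC → wrap carry → 0x30DD
  0x30DD + 0x6A5C = 0x09B39
  0x9B39 + 0x1B68 = 0x0B6A1
One's-complement sum = 0xB6A1.
Checksum = ~0xB6A1 & 0xFFFF = 0x495E.

495E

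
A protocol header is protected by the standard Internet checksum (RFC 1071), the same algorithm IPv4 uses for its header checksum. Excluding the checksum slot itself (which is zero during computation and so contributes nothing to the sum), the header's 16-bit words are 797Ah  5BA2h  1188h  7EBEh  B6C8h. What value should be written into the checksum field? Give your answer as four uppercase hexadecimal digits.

One's-complement addition (fold any carry out of bit 15 back into bit 0):
  0x797A + 0x5BA2 = 0x0D51C
  0xD51C + 0x1188 = 0x0E6A4
  0xE6A4 + 0x7EBE = 0x16562 → wrap carry → 0x6563
  0x6563 + 0xB6C8 = 0x11C2B → wrap carry → 0x1C2C
One's-complement sum = 0x1C2C.
Checksum = ~0x1C2C & 0xFFFF = 0xE3D3.

E3D3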